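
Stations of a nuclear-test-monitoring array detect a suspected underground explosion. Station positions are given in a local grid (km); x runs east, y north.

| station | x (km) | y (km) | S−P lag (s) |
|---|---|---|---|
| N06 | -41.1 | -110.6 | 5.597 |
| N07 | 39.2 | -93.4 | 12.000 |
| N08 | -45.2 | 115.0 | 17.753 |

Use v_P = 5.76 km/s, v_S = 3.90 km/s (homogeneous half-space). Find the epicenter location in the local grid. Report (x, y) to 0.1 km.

Distance from S−P lag: d = Δt · v_P v_S / (v_P − v_S) = Δt · (5.76·3.90)/(5.76−3.90) ≈ 12.0774·Δt.
So d_N06 = 67.60, d_N07 = 144.93, d_N08 = 214.41 km.
Circle about each station: (x + 41.1)² + (y + 110.6)² = 67.60²; (x − 39.2)² + (y + 93.4)² = 144.93²; (x + 45.2)² + (y − 115.0)² = 214.41².
Subtracting pairs of circle equations eliminates x²+y² and gives linear equations (the radical axes):
160.6 x + 34.4 y = -20096.31
-8.2 x + 451.2 y = -40055.42
Solving the 2×2 system: x ≈ -105.7, y ≈ -90.7 km.

x ≈ -105.7 km, y ≈ -90.7 km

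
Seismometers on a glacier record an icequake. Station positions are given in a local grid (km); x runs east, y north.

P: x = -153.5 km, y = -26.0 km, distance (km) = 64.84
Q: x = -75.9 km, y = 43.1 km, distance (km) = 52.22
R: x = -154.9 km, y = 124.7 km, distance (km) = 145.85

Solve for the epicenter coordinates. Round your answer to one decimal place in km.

Circle about each station: (x + 153.5)² + (y + 26.0)² = 64.84²; (x + 75.9)² + (y − 43.1)² = 52.22²; (x + 154.9)² + (y − 124.7)² = 145.85².
Subtracting the P equation from the Q and R equations removes the quadratic terms:
155.2 x + 138.2 y = -15142.53
-2.8 x + 301.4 y = -1762.15
Solving the 2×2 system: x ≈ -91.6, y ≈ -6.7 km.

-91.6 km east, -6.7 km north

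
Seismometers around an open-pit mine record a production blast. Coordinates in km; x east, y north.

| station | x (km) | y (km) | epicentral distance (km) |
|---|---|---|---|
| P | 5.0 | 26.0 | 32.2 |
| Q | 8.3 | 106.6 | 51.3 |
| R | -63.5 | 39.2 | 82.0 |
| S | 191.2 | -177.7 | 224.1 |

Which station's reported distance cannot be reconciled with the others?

Solve using three stations at a time. Using P, Q, R (subtract circle equations pairwise → linear system) gives (x, y) ≈ (16.8, 56.0).
Distances from that point to each station vs reported:
  P: calculated 32.2 vs reported 32.2 → residual 0.0 km
  Q: calculated 51.3 vs reported 51.3 → residual 0.0 km
  R: calculated 82.0 vs reported 82.0 → residual 0.0 km
  S: calculated 291.6 vs reported 224.1 → residual 67.5 km
P, Q, R are mutually consistent (residuals ≈ 0); S is off by 67.5 km.

S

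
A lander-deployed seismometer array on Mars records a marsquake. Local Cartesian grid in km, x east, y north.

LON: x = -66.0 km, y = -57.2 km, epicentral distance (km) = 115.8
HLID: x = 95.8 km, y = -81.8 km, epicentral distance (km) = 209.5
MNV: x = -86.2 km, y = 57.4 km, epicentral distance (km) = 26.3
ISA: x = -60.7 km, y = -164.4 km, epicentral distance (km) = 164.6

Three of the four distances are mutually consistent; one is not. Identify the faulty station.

Solve using three stations at a time. Using LON, HLID, MNV (subtract circle equations pairwise → linear system) gives (x, y) ≈ (-59.8, 58.5).
Distances from that point to each station vs reported:
  LON: calculated 115.8 vs reported 115.8 → residual 0.0 km
  HLID: calculated 209.5 vs reported 209.5 → residual 0.0 km
  MNV: calculated 26.4 vs reported 26.3 → residual 0.1 km
  ISA: calculated 222.9 vs reported 164.6 → residual 58.3 km
LON, HLID, MNV are mutually consistent (residuals ≈ 0); ISA is off by 58.3 km.

ISA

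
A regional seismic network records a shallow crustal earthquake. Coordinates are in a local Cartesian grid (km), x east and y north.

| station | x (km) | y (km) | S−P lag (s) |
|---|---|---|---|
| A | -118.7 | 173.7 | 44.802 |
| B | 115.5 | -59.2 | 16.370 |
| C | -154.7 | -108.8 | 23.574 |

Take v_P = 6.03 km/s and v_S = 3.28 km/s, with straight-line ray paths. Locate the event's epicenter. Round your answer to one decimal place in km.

(14.5, -119.7)

Distance from S−P lag: d = Δt · v_P v_S / (v_P − v_S) = Δt · (6.03·3.28)/(6.03−3.28) ≈ 7.1921·Δt.
So d_A = 322.22, d_B = 117.74, d_C = 169.55 km.
Circle about each station: (x + 118.7)² + (y − 173.7)² = 322.22²; (x − 115.5)² + (y + 59.2)² = 117.74²; (x + 154.7)² + (y + 108.8)² = 169.55².
Subtracting the A equation from the B and C equations removes the quadratic terms:
468.4 x − 465.8 y = 62546.53
-72.0 x − 565.0 y = 66586.68
Solving the 2×2 system: x ≈ 14.5, y ≈ -119.7 km.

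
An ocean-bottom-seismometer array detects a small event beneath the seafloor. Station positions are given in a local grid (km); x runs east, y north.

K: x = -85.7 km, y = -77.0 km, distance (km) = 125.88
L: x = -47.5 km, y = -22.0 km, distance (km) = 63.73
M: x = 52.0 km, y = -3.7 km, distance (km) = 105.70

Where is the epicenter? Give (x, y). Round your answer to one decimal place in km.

Circle about each station: (x + 85.7)² + (y + 77.0)² = 125.88²; (x + 47.5)² + (y + 22.0)² = 63.73²; (x − 52.0)² + (y + 3.7)² = 105.70².
Subtracting the K equation from the L and M equations removes the quadratic terms:
76.4 x + 110.0 y = 1251.02
275.4 x + 146.6 y = -5882.52
Solving the 2×2 system: x ≈ -43.5, y ≈ 41.6 km.
Check against K (with the unrounded x, y): √((x + 85.7)²+(y + 77.0)²) = 125.87 ≈ 125.88 km. ✓

x ≈ -43.5 km, y ≈ 41.6 km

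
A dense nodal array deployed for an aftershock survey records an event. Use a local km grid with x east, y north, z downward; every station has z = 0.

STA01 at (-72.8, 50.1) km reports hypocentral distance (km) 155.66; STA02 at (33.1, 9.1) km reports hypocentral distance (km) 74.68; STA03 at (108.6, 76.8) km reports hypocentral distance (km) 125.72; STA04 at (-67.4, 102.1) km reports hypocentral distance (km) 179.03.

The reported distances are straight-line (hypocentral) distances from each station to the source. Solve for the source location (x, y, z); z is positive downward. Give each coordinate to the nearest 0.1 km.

Each station gives a sphere (x−x_i)² + (y−y_i)² + z² = d_i² (stations at z=0).
Subtracting the STA01 sphere from STA02 and STA03: z² cancels, leaving linear equations in x and y:
211.8 x − 82.0 y = 12021.50
362.8 x + 53.4 y = 18306.87
Solving: x ≈ 52.195, y ≈ -11.788 km (keep extra digits for the depth step; rounded: 52.2, -11.8).
Then from the STA01 sphere: z² = 155.66² − (x + 72.8)² − (y − 50.1)² with x = 52.195, y = -11.788, so z ≈ 69.110 ≈ 69.1 km.

(52.2, -11.8, 69.1)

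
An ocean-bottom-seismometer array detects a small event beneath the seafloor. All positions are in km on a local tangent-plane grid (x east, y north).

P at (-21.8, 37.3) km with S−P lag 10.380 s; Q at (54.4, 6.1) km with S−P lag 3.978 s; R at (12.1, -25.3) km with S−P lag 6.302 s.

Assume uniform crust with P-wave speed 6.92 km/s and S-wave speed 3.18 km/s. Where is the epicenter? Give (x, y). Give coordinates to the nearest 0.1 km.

Distance from S−P lag: d = Δt · v_P v_S / (v_P − v_S) = Δt · (6.92·3.18)/(6.92−3.18) ≈ 5.8839·Δt.
So d_P = 61.07, d_Q = 23.41, d_R = 37.08 km.
Circle about each station: (x + 21.8)² + (y − 37.3)² = 61.07²; (x − 54.4)² + (y − 6.1)² = 23.41²; (x − 12.1)² + (y + 25.3)² = 37.08².
Subtracting pairs of circle equations eliminates x²+y² and gives linear equations (the radical axes):
152.4 x − 62.4 y = 4311.56
67.8 x − 125.2 y = 1274.59
Solving the 2×2 system: x ≈ 31.0, y ≈ 6.6 km.
Check against P (with the unrounded x, y): √((x + 21.8)²+(y − 37.3)²) = 61.07 ≈ 61.07 km. ✓

(31.0, 6.6)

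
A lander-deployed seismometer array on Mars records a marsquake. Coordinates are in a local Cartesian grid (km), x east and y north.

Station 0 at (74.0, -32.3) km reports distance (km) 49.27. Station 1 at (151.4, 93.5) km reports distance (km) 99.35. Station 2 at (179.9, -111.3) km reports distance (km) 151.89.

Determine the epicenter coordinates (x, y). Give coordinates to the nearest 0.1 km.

Circle about each station: (x − 74.0)² + (y + 32.3)² = 49.27²; (x − 151.4)² + (y − 93.5)² = 99.35²; (x − 179.9)² + (y + 111.3)² = 151.89².
Subtracting the Station 0 equation from the Station 1 and Station 2 equations removes the quadratic terms:
154.8 x + 251.6 y = 17702.03
211.8 x − 158.0 y = 17589.37
Solving the 2×2 system: x ≈ 92.9, y ≈ 13.2 km.

x ≈ 92.9 km, y ≈ 13.2 km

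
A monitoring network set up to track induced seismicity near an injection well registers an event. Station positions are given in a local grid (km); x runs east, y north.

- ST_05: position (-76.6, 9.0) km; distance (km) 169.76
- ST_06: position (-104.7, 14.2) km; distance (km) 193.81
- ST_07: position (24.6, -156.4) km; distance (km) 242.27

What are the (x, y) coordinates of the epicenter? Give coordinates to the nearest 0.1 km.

Circle about each station: (x + 76.6)² + (y − 9.0)² = 169.76²; (x + 104.7)² + (y − 14.2)² = 193.81²; (x − 24.6)² + (y + 156.4)² = 242.27².
Subtracting pairs of circle equations eliminates x²+y² and gives linear equations (the radical axes):
-56.2 x + 10.4 y = -3528.69
202.4 x − 330.8 y = -10758.74
Solving the 2×2 system: x ≈ 77.6, y ≈ 80.0 km.
Check against ST_05 (with the unrounded x, y): √((x + 76.6)²+(y − 9.0)²) = 169.75 ≈ 169.76 km. ✓

x ≈ 77.6 km, y ≈ 80.0 km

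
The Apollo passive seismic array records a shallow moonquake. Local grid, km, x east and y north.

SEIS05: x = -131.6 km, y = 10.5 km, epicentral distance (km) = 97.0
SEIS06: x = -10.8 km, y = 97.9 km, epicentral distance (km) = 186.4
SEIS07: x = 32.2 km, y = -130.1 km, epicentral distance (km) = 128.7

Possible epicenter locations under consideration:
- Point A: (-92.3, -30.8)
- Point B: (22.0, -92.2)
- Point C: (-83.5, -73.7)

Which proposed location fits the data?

Point C

For each candidate, compare |candidate − station| to the reported distance:
Point A: residuals SEIS05 40.0, SEIS06 34.1, SEIS07 30.6 → max 40.0 km
Point B: residuals SEIS05 87.8, SEIS06 6.5, SEIS07 89.5 → max 89.5 km
Point C: residuals SEIS05 0.0, SEIS06 0.0, SEIS07 0.0 → max 0.0 km
Only Point C has all residuals ≈ 0.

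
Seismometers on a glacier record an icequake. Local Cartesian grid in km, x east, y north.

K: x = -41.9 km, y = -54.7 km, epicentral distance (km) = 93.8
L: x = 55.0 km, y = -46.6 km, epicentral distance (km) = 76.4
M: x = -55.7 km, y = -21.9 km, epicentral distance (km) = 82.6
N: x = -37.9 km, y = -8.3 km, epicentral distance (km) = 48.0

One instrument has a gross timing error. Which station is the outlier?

N

Solve using three stations at a time. Using K, L, M (subtract circle equations pairwise → linear system) gives (x, y) ≈ (16.0, 19.1).
Distances from that point to each station vs reported:
  K: calculated 93.8 vs reported 93.8 → residual 0.0 km
  L: calculated 76.4 vs reported 76.4 → residual 0.0 km
  M: calculated 82.6 vs reported 82.6 → residual 0.0 km
  N: calculated 60.5 vs reported 48.0 → residual 12.5 km
K, L, M are mutually consistent (residuals ≈ 0); N is off by 12.5 km.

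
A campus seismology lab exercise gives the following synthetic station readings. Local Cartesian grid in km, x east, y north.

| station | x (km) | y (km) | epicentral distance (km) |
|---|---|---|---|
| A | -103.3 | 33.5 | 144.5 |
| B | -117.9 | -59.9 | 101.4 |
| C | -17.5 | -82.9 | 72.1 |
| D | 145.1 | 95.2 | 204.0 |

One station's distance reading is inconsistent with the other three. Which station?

Solve using three stations at a time. Using B, C, D (subtract circle equations pairwise → linear system) gives (x, y) ≈ (-28.7, -11.6).
Distances from that point to each station vs reported:
  A: calculated 87.2 vs reported 144.5 → residual 57.3 km
  B: calculated 101.4 vs reported 101.4 → residual 0.0 km
  C: calculated 72.1 vs reported 72.1 → residual 0.0 km
  D: calculated 204.0 vs reported 204.0 → residual 0.0 km
B, C, D are mutually consistent (residuals ≈ 0); A is off by 57.3 km.

A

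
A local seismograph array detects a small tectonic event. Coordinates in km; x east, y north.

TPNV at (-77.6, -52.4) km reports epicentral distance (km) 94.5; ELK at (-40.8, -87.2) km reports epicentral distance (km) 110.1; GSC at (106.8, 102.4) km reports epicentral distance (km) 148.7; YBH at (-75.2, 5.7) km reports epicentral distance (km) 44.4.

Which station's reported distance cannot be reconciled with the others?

Solve using three stations at a time. Using TPNV, ELK, GSC (subtract circle equations pairwise → linear system) gives (x, y) ≈ (-17.3, 20.4).
Distances from that point to each station vs reported:
  TPNV: calculated 94.5 vs reported 94.5 → residual 0.0 km
  ELK: calculated 110.1 vs reported 110.1 → residual 0.0 km
  GSC: calculated 148.7 vs reported 148.7 → residual 0.0 km
  YBH: calculated 59.8 vs reported 44.4 → residual 15.4 km
TPNV, ELK, GSC are mutually consistent (residuals ≈ 0); YBH is off by 15.4 km.

YBH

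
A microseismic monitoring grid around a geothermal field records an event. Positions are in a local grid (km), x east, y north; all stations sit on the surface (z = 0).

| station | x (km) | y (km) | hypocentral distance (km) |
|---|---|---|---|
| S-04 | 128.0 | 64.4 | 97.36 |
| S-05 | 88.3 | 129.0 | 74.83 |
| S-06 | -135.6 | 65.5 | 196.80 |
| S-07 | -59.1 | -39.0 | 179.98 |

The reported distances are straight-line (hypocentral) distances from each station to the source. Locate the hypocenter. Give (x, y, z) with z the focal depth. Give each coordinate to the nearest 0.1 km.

Each station gives a sphere (x−x_i)² + (y−y_i)² + z² = d_i² (stations at z=0).
Subtracting the S-04 sphere from S-05 and S-06: z² cancels, leaving linear equations in x and y:
-79.4 x + 129.2 y = 7785.97
-527.2 x + 2.2 y = -27105.02
Solving: x ≈ 51.797, y ≈ 92.095 km (keep extra digits for the depth step; rounded: 51.8, 92.1).
Then from the S-04 sphere: z² = 97.36² − (x − 128.0)² − (y − 64.4)² with x = 51.797, y = 92.095, so z ≈ 53.899 ≈ 53.9 km.
Check against S-07 (with the unrounded solution): distance 179.97 ≈ 179.98 km. ✓

x ≈ 51.8 km, y ≈ 92.1 km, depth ≈ 53.9 km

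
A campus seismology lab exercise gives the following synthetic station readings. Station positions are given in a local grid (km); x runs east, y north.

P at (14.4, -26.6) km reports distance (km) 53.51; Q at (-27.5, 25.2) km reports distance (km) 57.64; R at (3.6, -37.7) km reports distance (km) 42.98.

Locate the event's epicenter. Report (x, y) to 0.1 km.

-38.9 km east, -31.3 km north

Circle about each station: (x − 14.4)² + (y + 26.6)² = 53.51²; (x + 27.5)² + (y − 25.2)² = 57.64²; (x − 3.6)² + (y + 37.7)² = 42.98².
Subtracting the P equation from the Q and R equations removes the quadratic terms:
-83.8 x + 103.6 y = 17.32
-21.6 x − 22.2 y = 1535.37
Solving the 2×2 system: x ≈ -38.9, y ≈ -31.3 km.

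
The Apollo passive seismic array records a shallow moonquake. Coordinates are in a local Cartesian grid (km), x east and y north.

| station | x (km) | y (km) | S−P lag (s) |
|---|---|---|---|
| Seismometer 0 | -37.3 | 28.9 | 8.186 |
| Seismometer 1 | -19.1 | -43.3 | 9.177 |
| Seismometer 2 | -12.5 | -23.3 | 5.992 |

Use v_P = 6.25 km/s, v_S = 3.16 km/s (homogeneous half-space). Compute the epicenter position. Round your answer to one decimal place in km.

x ≈ 10.4 km, y ≈ 7.4 km

Distance from S−P lag: d = Δt · v_P v_S / (v_P − v_S) = Δt · (6.25·3.16)/(6.25−3.16) ≈ 6.3916·Δt.
So d_Seismometer 0 = 52.32, d_Seismometer 1 = 58.66, d_Seismometer 2 = 38.30 km.
Circle about each station: (x + 37.3)² + (y − 28.9)² = 52.32²; (x + 19.1)² + (y + 43.3)² = 58.66²; (x + 12.5)² + (y + 23.3)² = 38.30².
Subtracting the Seismometer 0 equation from the Seismometer 1 and Seismometer 2 equations removes the quadratic terms:
36.4 x − 144.4 y = -690.41
49.6 x − 104.4 y = -256.87
Solving the 2×2 system: x ≈ 10.4, y ≈ 7.4 km.
Check against Seismometer 0 (with the unrounded x, y): √((x + 37.3)²+(y − 28.9)²) = 52.33 ≈ 52.32 km. ✓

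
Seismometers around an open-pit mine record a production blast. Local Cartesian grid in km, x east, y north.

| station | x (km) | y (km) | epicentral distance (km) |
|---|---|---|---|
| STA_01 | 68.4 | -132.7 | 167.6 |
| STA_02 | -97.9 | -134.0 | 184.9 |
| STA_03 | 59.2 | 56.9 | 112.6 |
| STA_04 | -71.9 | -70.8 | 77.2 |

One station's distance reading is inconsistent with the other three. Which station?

Solve using three stations at a time. Using STA_01, STA_03, STA_04 (subtract circle equations pairwise → linear system) gives (x, y) ≈ (-36.7, -2.1).
Distances from that point to each station vs reported:
  STA_01: calculated 167.6 vs reported 167.6 → residual 0.0 km
  STA_02: calculated 145.4 vs reported 184.9 → residual 39.5 km
  STA_03: calculated 112.6 vs reported 112.6 → residual 0.0 km
  STA_04: calculated 77.2 vs reported 77.2 → residual 0.0 km
STA_01, STA_03, STA_04 are mutually consistent (residuals ≈ 0); STA_02 is off by 39.5 km.

STA_02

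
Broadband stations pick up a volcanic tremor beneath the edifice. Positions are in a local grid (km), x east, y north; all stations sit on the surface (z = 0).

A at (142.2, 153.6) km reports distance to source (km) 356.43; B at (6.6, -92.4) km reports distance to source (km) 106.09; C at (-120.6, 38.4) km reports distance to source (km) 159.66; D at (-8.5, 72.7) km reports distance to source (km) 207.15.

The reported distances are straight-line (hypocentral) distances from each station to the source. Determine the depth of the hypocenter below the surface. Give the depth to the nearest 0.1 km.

Each station gives a sphere (x−x_i)² + (y−y_i)² + z² = d_i² (stations at z=0).
Subtracting the A sphere from B and C: z² cancels, leaving linear equations in x and y:
-271.2 x − 492.0 y = 80554.78
-525.6 x − 230.4 y = 73756.15
Solving: x ≈ -90.399, y ≈ -113.900 km (keep extra digits for the depth step; rounded: -90.4, -113.9).
Then from the A sphere: z² = 356.43² − (x − 142.2)² − (y − 153.6)² with x = -90.399, y = -113.900, so z ≈ 37.199 ≈ 37.2 km.
Check against D (with the unrounded solution): distance 207.15 ≈ 207.15 km. ✓

z ≈ 37.2 km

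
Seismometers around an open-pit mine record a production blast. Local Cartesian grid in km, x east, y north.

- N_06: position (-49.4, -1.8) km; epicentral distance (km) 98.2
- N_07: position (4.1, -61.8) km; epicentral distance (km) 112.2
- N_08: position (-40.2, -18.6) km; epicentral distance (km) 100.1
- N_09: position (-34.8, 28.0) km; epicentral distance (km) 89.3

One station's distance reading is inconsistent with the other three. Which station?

Solve using three stations at a time. Using N_06, N_07, N_08 (subtract circle equations pairwise → linear system) gives (x, y) ≈ (36.6, 45.6).
Distances from that point to each station vs reported:
  N_06: calculated 98.2 vs reported 98.2 → residual 0.0 km
  N_07: calculated 112.2 vs reported 112.2 → residual 0.0 km
  N_08: calculated 100.1 vs reported 100.1 → residual 0.0 km
  N_09: calculated 73.6 vs reported 89.3 → residual 15.7 km
N_06, N_07, N_08 are mutually consistent (residuals ≈ 0); N_09 is off by 15.7 km.

N_09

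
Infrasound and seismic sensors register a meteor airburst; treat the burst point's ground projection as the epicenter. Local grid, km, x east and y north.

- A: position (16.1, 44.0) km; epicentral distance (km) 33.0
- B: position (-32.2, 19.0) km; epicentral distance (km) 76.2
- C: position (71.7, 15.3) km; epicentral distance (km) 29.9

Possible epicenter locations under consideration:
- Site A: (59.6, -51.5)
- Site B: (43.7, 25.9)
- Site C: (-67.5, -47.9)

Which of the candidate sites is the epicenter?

For each candidate, compare |candidate − station| to the reported distance:
Site A: residuals A 71.9, B 39.5, C 38.0 → max 71.9 km
Site B: residuals A 0.0, B 0.0, C 0.0 → max 0.0 km
Site C: residuals A 91.2, B 0.6, C 123.0 → max 123.0 km
Only Site B has all residuals ≈ 0.

Site B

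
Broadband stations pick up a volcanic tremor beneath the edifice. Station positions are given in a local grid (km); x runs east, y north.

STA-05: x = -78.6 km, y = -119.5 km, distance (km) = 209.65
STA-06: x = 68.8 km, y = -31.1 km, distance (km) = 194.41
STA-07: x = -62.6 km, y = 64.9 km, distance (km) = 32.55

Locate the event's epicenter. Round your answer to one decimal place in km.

-83.2 km east, 90.1 km north

Circle about each station: (x + 78.6)² + (y + 119.5)² = 209.65²; (x − 68.8)² + (y + 31.1)² = 194.41²; (x + 62.6)² + (y − 64.9)² = 32.55².
Subtracting the STA-05 equation from the STA-06 and STA-07 equations removes the quadratic terms:
294.8 x + 176.8 y = -8599.69
32.0 x + 368.8 y = 30566.18
Solving the 2×2 system: x ≈ -83.2, y ≈ 90.1 km.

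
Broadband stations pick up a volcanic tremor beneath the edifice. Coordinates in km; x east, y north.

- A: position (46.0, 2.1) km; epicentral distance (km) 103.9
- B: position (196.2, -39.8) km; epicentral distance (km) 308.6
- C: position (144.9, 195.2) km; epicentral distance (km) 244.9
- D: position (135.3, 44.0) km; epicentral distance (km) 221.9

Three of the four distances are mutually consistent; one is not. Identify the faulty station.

A

Solve using three stations at a time. Using B, C, D (subtract circle equations pairwise → linear system) gives (x, y) ≈ (-79.8, 98.1).
Distances from that point to each station vs reported:
  A: calculated 158.2 vs reported 103.9 → residual 54.3 km
  B: calculated 308.5 vs reported 308.6 → residual 0.1 km
  C: calculated 244.8 vs reported 244.9 → residual 0.1 km
  D: calculated 221.8 vs reported 221.9 → residual 0.1 km
B, C, D are mutually consistent (residuals ≈ 0); A is off by 54.3 km.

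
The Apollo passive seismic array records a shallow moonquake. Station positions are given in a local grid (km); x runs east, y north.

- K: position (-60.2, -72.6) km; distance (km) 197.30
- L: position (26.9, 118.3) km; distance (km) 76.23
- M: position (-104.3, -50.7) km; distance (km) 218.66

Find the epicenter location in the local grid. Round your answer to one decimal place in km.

Circle about each station: (x + 60.2)² + (y + 72.6)² = 197.30²; (x − 26.9)² + (y − 118.3)² = 76.23²; (x + 104.3)² + (y + 50.7)² = 218.66².
Subtracting the K equation from the L and M equations removes the quadratic terms:
174.2 x + 381.8 y = 38939.98
-88.2 x + 43.8 y = -4330.73
Solving the 2×2 system: x ≈ 81.3, y ≈ 64.9 km.

x ≈ 81.3 km, y ≈ 64.9 km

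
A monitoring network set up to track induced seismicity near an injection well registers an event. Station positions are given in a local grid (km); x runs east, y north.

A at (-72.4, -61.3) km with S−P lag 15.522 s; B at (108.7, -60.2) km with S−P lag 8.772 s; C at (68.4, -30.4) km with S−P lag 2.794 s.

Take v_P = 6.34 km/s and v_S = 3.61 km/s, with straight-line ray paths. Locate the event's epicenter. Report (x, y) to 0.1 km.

(49.7, -16.3)

Distance from S−P lag: d = Δt · v_P v_S / (v_P − v_S) = Δt · (6.34·3.61)/(6.34−3.61) ≈ 8.3837·Δt.
So d_A = 130.13, d_B = 73.54, d_C = 23.42 km.
Circle about each station: (x + 72.4)² + (y + 61.3)² = 130.13²; (x − 108.7)² + (y + 60.2)² = 73.54²; (x − 68.4)² + (y + 30.4)² = 23.42².
Subtracting pairs of circle equations eliminates x²+y² and gives linear equations (the radical axes):
362.2 x + 2.2 y = 17965.97
281.6 x + 61.8 y = 12988.59
Solving the 2×2 system: x ≈ 49.7, y ≈ -16.3 km.
Check against A (with the unrounded x, y): √((x + 72.4)²+(y + 61.3)²) = 130.13 ≈ 130.13 km. ✓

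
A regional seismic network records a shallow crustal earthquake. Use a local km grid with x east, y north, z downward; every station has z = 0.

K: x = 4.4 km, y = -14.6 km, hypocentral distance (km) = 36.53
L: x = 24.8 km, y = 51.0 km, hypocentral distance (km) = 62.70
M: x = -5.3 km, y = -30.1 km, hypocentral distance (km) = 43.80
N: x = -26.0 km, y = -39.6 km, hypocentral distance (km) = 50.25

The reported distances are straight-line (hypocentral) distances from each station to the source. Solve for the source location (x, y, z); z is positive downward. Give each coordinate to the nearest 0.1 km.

Each station gives a sphere (x−x_i)² + (y−y_i)² + z² = d_i² (stations at z=0).
Subtracting the K sphere from L and M: z² cancels, leaving linear equations in x and y:
40.8 x + 131.2 y = 386.67
-19.4 x − 31.0 y = 117.58
Solving: x ≈ -21.409, y ≈ 9.605 km (keep extra digits for the depth step; rounded: -21.4, 9.6).
Then from the K sphere: z² = 36.53² − (x − 4.4)² − (y + 14.6)² with x = -21.409, y = 9.605, so z ≈ 9.080 ≈ 9.1 km.

(-21.4, 9.6, 9.1)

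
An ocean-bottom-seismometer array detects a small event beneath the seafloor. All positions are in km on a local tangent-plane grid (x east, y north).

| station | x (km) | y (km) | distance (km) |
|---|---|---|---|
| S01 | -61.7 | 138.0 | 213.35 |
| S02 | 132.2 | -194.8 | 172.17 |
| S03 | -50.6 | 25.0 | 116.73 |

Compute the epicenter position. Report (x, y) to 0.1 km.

Circle about each station: (x + 61.7)² + (y − 138.0)² = 213.35²; (x − 132.2)² + (y + 194.8)² = 172.17²; (x + 50.6)² + (y − 25.0)² = 116.73².
Subtracting the S01 equation from the S02 and S03 equations removes the quadratic terms:
387.8 x − 665.6 y = 48448.70
22.2 x − 226.0 y = 12226.80
Solving the 2×2 system: x ≈ 38.6, y ≈ -50.3 km.
Check against S01 (with the unrounded x, y): √((x + 61.7)²+(y − 138.0)²) = 213.35 ≈ 213.35 km. ✓

x ≈ 38.6 km, y ≈ -50.3 km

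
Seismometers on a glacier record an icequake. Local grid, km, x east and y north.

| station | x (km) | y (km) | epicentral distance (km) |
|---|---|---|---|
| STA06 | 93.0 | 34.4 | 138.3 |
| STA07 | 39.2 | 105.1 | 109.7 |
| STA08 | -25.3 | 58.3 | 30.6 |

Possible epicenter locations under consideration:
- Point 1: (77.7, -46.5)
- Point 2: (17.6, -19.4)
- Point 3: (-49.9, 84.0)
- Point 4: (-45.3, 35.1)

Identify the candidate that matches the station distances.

Point 4

For each candidate, compare |candidate − station| to the reported distance:
Point 1: residuals STA06 56.0, STA07 46.7, STA08 116.3 → max 116.3 km
Point 2: residuals STA06 45.7, STA07 16.7, STA08 58.2 → max 58.2 km
Point 3: residuals STA06 13.0, STA07 18.1, STA08 5.0 → max 18.1 km
Point 4: residuals STA06 0.0, STA07 0.0, STA08 0.0 → max 0.0 km
Only Point 4 has all residuals ≈ 0.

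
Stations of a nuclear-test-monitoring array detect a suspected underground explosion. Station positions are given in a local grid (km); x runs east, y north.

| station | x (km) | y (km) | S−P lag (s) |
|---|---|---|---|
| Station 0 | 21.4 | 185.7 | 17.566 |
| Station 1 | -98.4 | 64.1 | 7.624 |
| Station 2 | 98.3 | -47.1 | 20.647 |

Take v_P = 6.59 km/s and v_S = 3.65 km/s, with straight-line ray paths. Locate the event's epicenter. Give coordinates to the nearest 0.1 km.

(-36.8, 54.3)

Distance from S−P lag: d = Δt · v_P v_S / (v_P − v_S) = Δt · (6.59·3.65)/(6.59−3.65) ≈ 8.1815·Δt.
So d_Station 0 = 143.72, d_Station 1 = 62.38, d_Station 2 = 168.92 km.
Circle about each station: (x − 21.4)² + (y − 185.7)² = 143.72²; (x + 98.4)² + (y − 64.1)² = 62.38²; (x − 98.3)² + (y + 47.1)² = 168.92².
Subtracting the Station 0 equation from the Station 1 and Station 2 equations removes the quadratic terms:
-239.6 x − 243.2 y = -4386.91
153.8 x − 465.6 y = -30939.68
Solving the 2×2 system: x ≈ -36.8, y ≈ 54.3 km.
Check against Station 0 (with the unrounded x, y): √((x − 21.4)²+(y − 185.7)²) = 143.72 ≈ 143.72 km. ✓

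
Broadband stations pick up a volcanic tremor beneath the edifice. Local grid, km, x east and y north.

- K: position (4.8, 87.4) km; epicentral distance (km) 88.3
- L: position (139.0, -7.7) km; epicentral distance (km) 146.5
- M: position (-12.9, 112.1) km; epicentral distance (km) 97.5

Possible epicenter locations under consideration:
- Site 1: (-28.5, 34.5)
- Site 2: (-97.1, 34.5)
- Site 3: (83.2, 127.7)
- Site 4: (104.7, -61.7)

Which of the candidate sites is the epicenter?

For each candidate, compare |candidate − station| to the reported distance:
Site 1: residuals K 25.8, L 26.2, M 18.3 → max 26.2 km
Site 2: residuals K 26.5, L 93.3, M 17.0 → max 93.3 km
Site 3: residuals K 0.1, L 0.1, M 0.1 → max 0.1 km
Site 4: residuals K 91.2, L 82.5, M 112.3 → max 112.3 km
Only Site 3 has all residuals ≈ 0.

Site 3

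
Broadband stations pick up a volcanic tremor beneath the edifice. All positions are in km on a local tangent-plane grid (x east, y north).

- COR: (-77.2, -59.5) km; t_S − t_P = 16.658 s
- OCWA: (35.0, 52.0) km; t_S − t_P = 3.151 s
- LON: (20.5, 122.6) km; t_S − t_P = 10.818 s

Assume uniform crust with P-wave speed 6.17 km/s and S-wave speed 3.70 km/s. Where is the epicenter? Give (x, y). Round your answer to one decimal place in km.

(50.1, 27.1)

Distance from S−P lag: d = Δt · v_P v_S / (v_P − v_S) = Δt · (6.17·3.70)/(6.17−3.70) ≈ 9.2425·Δt.
So d_COR = 153.96, d_OCWA = 29.12, d_LON = 99.99 km.
Circle about each station: (x + 77.2)² + (y + 59.5)² = 153.96²; (x − 35.0)² + (y − 52.0)² = 29.12²; (x − 20.5)² + (y − 122.6)² = 99.99².
Subtracting the COR equation from the OCWA and LON equations removes the quadratic terms:
224.4 x + 223.0 y = 17284.62
195.4 x + 364.2 y = 19656.60
Solving the 2×2 system: x ≈ 50.1, y ≈ 27.1 km.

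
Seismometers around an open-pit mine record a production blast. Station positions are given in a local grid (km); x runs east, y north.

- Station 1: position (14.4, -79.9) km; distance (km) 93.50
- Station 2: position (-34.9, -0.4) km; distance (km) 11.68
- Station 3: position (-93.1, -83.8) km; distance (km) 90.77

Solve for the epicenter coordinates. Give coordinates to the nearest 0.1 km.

-44.4 km east, -7.2 km north

Circle about each station: (x − 14.4)² + (y + 79.9)² = 93.50²; (x + 34.9)² + (y + 0.4)² = 11.68²; (x + 93.1)² + (y + 83.8)² = 90.77².
Subtracting the Station 1 equation from the Station 2 and Station 3 equations removes the quadratic terms:
-98.6 x + 159.0 y = 3232.63
-215.0 x − 7.8 y = 9601.74
Solving the 2×2 system: x ≈ -44.4, y ≈ -7.2 km.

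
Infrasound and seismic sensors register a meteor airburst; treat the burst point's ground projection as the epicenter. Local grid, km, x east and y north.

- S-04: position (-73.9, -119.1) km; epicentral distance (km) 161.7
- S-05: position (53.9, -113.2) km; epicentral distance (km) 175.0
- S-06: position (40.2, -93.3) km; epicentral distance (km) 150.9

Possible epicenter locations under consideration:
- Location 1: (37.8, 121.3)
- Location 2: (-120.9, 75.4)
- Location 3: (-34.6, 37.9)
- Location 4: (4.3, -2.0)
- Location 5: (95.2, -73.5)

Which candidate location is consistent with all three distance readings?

Location 3

For each candidate, compare |candidate − station| to the reported distance:
Location 1: residuals S-04 103.4, S-05 60.1, S-06 63.7 → max 103.4 km
Location 2: residuals S-04 38.4, S-05 82.1, S-06 82.4 → max 82.4 km
Location 3: residuals S-04 0.1, S-05 0.1, S-06 0.1 → max 0.1 km
Location 4: residuals S-04 20.9, S-05 53.2, S-06 52.8 → max 53.2 km
Location 5: residuals S-04 13.4, S-05 117.7, S-06 92.4 → max 117.7 km
Only Location 3 has all residuals ≈ 0.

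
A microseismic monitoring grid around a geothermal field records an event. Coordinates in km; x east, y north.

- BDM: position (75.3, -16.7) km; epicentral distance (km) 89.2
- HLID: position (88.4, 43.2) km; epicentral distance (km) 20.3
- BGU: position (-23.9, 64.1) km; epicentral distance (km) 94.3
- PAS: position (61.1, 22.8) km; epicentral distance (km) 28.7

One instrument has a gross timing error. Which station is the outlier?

BDM

Solve using three stations at a time. Using HLID, BGU, PAS (subtract circle equations pairwise → linear system) gives (x, y) ≈ (69.4, 50.3).
Distances from that point to each station vs reported:
  BDM: calculated 67.2 vs reported 89.2 → residual 22.0 km
  HLID: calculated 20.3 vs reported 20.3 → residual 0.0 km
  BGU: calculated 94.3 vs reported 94.3 → residual 0.0 km
  PAS: calculated 28.7 vs reported 28.7 → residual 0.0 km
HLID, BGU, PAS are mutually consistent (residuals ≈ 0); BDM is off by 22.0 km.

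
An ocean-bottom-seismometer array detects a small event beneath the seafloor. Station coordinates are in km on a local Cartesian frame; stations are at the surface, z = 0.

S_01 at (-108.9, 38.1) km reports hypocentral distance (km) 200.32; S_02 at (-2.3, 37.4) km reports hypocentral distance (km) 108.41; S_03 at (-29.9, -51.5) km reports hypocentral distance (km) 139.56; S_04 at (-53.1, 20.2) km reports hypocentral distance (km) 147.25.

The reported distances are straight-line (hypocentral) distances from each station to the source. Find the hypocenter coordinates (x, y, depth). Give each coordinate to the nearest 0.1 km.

Each station gives a sphere (x−x_i)² + (y−y_i)² + z² = d_i² (stations at z=0).
Subtracting the S_01 sphere from S_02 and S_03: z² cancels, leaving linear equations in x and y:
213.2 x − 1.4 y = 16468.60
158.0 x − 179.2 y = 10886.55
Solving: x ≈ 77.293, y ≈ 7.399 km (keep extra digits for the depth step; rounded: 77.3, 7.4).
Then from the S_01 sphere: z² = 200.32² − (x + 108.9)² − (y − 38.1)² with x = 77.293, y = 7.399, so z ≈ 67.214 ≈ 67.2 km.

x ≈ 77.3 km, y ≈ 7.4 km, depth ≈ 67.2 km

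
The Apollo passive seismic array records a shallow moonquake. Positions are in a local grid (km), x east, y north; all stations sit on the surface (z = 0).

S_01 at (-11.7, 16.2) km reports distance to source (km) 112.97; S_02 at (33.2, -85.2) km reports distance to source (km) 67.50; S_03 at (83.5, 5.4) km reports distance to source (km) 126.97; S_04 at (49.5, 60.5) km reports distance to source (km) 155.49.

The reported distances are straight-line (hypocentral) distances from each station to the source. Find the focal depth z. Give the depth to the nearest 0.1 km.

Each station gives a sphere (x−x_i)² + (y−y_i)² + z² = d_i² (stations at z=0).
Subtracting the S_01 sphere from S_02 and S_03: z² cancels, leaving linear equations in x and y:
89.8 x − 202.8 y = 16167.92
190.4 x − 21.6 y = 3242.92
Solving: x ≈ 8.410, y ≈ -75.999 km (keep extra digits for the depth step; rounded: 8.4, -76.0).
Then from the S_01 sphere: z² = 112.97² − (x + 11.7)² − (y − 16.2)² with x = 8.410, y = -75.999, so z ≈ 62.106 ≈ 62.1 km.

62.1 km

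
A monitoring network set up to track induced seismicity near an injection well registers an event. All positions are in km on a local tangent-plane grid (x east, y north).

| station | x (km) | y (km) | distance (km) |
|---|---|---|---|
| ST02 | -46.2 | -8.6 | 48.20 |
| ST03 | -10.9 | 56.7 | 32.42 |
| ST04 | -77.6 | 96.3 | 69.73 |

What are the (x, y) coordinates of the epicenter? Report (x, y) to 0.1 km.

-38.0 km east, 38.9 km north

Circle about each station: (x + 46.2)² + (y + 8.6)² = 48.20²; (x + 10.9)² + (y − 56.7)² = 32.42²; (x + 77.6)² + (y − 96.3)² = 69.73².
Subtracting the ST02 equation from the ST03 and ST04 equations removes the quadratic terms:
70.6 x + 130.6 y = 2397.48
-62.8 x + 209.8 y = 10548.02
Solving the 2×2 system: x ≈ -38.0, y ≈ 38.9 km.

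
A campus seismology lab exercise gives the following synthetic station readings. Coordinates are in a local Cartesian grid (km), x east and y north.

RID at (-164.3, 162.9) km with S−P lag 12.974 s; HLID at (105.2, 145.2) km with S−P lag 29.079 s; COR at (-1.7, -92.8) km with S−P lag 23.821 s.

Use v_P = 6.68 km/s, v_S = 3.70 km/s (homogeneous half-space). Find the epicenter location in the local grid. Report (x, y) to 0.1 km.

Distance from S−P lag: d = Δt · v_P v_S / (v_P − v_S) = Δt · (6.68·3.70)/(6.68−3.70) ≈ 8.2940·Δt.
So d_RID = 107.61, d_HLID = 241.18, d_COR = 197.57 km.
Circle about each station: (x + 164.3)² + (y − 162.9)² = 107.61²; (x − 105.2)² + (y − 145.2)² = 241.18²; (x + 1.7)² + (y + 92.8)² = 197.57².
Subtracting the RID equation from the HLID and COR equations removes the quadratic terms:
539.0 x − 35.4 y = -67968.70
325.2 x − 511.4 y = -72370.16
Solving the 2×2 system: x ≈ -121.9, y ≈ 64.0 km.

x ≈ -121.9 km, y ≈ 64.0 km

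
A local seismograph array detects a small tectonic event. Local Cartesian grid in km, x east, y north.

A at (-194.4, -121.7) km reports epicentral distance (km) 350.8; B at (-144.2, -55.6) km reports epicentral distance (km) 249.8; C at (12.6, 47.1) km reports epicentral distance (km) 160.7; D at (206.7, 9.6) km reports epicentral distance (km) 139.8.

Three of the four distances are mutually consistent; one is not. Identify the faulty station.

A

Solve using three stations at a time. Using B, C, D (subtract circle equations pairwise → linear system) gives (x, y) ≈ (103.9, -85.2).
Distances from that point to each station vs reported:
  A: calculated 300.5 vs reported 350.8 → residual 50.3 km
  B: calculated 249.8 vs reported 249.8 → residual 0.0 km
  C: calculated 160.8 vs reported 160.7 → residual 0.1 km
  D: calculated 139.9 vs reported 139.8 → residual 0.1 km
B, C, D are mutually consistent (residuals ≈ 0); A is off by 50.3 km.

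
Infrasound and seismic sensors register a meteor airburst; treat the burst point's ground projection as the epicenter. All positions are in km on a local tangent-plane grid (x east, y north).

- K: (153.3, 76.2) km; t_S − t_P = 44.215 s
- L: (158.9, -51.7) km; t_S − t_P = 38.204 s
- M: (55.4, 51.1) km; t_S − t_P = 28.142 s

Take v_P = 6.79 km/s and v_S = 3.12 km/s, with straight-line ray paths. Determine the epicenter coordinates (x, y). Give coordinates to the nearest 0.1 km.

Distance from S−P lag: d = Δt · v_P v_S / (v_P − v_S) = Δt · (6.79·3.12)/(6.79−3.12) ≈ 5.7724·Δt.
So d_K = 255.23, d_L = 220.53, d_M = 162.45 km.
Circle about each station: (x − 153.3)² + (y − 76.2)² = 255.23²; (x − 158.9)² + (y + 51.7)² = 220.53²; (x − 55.4)² + (y − 51.1)² = 162.45².
Subtracting the K equation from the L and M equations removes the quadratic terms:
11.2 x − 255.8 y = 15123.64
-195.8 x − 50.2 y = 15125.39
Solving the 2×2 system: x ≈ -61.4, y ≈ -61.8 km.
Check against K (with the unrounded x, y): √((x − 153.3)²+(y − 76.2)²) = 255.23 ≈ 255.23 km. ✓

(-61.4, -61.8)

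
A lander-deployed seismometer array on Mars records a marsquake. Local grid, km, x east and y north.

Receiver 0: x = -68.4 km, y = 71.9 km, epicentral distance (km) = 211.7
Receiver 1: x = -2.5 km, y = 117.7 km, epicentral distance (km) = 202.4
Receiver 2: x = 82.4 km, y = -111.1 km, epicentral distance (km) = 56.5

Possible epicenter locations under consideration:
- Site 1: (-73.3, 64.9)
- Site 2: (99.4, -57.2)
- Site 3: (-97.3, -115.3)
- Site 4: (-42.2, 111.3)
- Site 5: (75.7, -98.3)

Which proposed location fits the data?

For each candidate, compare |candidate − station| to the reported distance:
Site 1: residuals Receiver 0 203.2, Receiver 1 114.1, Receiver 2 178.5 → max 203.2 km
Site 2: residuals Receiver 0 0.0, Receiver 1 0.0, Receiver 2 0.0 → max 0.0 km
Site 3: residuals Receiver 0 22.3, Receiver 1 49.1, Receiver 2 123.2 → max 123.2 km
Site 4: residuals Receiver 0 164.4, Receiver 1 162.2, Receiver 2 198.4 → max 198.4 km
Site 5: residuals Receiver 0 11.3, Receiver 1 27.3, Receiver 2 42.1 → max 42.1 km
Only Site 2 has all residuals ≈ 0.

Site 2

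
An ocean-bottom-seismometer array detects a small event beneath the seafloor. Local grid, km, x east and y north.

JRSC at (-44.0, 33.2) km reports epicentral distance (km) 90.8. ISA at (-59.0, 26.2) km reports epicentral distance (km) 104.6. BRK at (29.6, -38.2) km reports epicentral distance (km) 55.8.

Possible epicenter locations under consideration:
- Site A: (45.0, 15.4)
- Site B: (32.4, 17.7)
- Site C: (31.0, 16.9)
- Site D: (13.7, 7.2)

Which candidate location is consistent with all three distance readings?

Site A

For each candidate, compare |candidate − station| to the reported distance:
Site A: residuals JRSC 0.0, ISA 0.0, BRK 0.0 → max 0.0 km
Site B: residuals JRSC 12.8, ISA 12.8, BRK 0.2 → max 12.8 km
Site C: residuals JRSC 14.0, ISA 14.1, BRK 0.7 → max 14.1 km
Site D: residuals JRSC 27.5, ISA 29.5, BRK 7.7 → max 29.5 km
Only Site A has all residuals ≈ 0.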